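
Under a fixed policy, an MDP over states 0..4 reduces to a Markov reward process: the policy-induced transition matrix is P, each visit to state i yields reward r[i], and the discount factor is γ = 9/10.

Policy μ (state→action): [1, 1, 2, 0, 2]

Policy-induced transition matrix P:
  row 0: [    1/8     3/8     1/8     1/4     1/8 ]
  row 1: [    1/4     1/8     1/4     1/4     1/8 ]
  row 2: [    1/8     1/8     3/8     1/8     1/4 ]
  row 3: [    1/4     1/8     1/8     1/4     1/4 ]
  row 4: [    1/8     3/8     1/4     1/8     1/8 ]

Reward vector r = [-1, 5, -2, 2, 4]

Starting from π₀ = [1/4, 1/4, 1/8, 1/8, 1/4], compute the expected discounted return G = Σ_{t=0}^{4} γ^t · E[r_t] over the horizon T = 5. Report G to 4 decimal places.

G = 6.8696

t=0: π = [0.2500, 0.2500, 0.1250, 0.1250, 0.2500], E[r] = 2.0000, γ^t·E[r] = 2.000000, running G = 2.000000
t=1: π = [0.1719, 0.2500, 0.2188, 0.2031, 0.1563], E[r] = 1.6719, γ^t·E[r] = 1.504688, running G = 3.504688
t=2: π = [0.1816, 0.2070, 0.2305, 0.2031, 0.1777], E[r] = 1.5098, γ^t·E[r] = 1.222910, running G = 4.727598
t=3: π = [0.1763, 0.2148, 0.2307, 0.1990, 0.1792], E[r] = 1.5513, γ^t·E[r] = 1.130875, running G = 5.858473
t=4: π = [0.1767, 0.2139, 0.2319, 0.1988, 0.1787], E[r] = 1.5411, γ^t·E[r] = 1.011120, running G = 6.869594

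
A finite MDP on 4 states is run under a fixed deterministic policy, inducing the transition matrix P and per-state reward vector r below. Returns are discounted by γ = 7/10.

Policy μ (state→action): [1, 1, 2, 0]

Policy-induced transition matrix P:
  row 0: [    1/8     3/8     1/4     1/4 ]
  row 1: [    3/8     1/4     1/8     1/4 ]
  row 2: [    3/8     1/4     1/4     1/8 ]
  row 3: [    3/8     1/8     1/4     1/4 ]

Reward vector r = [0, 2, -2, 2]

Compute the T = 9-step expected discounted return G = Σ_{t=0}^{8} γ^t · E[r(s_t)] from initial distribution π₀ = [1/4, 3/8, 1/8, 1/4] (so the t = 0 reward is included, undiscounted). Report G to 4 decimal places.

G = 2.1881

t=0: π = [0.2500, 0.3750, 0.1250, 0.2500], E[r] = 1.0000, γ^t·E[r] = 1.000000, running G = 1.000000
t=1: π = [0.3125, 0.2500, 0.2031, 0.2344], E[r] = 0.5625, γ^t·E[r] = 0.393750, running G = 1.393750
t=2: π = [0.2969, 0.2598, 0.2188, 0.2246], E[r] = 0.5313, γ^t·E[r] = 0.260313, running G = 1.654063
t=3: π = [0.3008, 0.2590, 0.2175, 0.2227], E[r] = 0.5283, γ^t·E[r] = 0.181214, running G = 1.835276
t=4: π = [0.2998, 0.2598, 0.2176, 0.2228], E[r] = 0.5299, γ^t·E[r] = 0.127231, running G = 1.962507
t=5: π = [0.3000, 0.2596, 0.2175, 0.2228], E[r] = 0.5298, γ^t·E[r] = 0.089041, running G = 2.051548
t=6: π = [0.3000, 0.2597, 0.2175, 0.2228], E[r] = 0.5298, γ^t·E[r] = 0.062335, running G = 2.113883
t=7: π = [0.3000, 0.2596, 0.2175, 0.2228], E[r] = 0.5298, γ^t·E[r] = 0.043633, running G = 2.157516
t=8: π = [0.3000, 0.2596, 0.2175, 0.2228], E[r] = 0.5298, γ^t·E[r] = 0.030543, running G = 2.188059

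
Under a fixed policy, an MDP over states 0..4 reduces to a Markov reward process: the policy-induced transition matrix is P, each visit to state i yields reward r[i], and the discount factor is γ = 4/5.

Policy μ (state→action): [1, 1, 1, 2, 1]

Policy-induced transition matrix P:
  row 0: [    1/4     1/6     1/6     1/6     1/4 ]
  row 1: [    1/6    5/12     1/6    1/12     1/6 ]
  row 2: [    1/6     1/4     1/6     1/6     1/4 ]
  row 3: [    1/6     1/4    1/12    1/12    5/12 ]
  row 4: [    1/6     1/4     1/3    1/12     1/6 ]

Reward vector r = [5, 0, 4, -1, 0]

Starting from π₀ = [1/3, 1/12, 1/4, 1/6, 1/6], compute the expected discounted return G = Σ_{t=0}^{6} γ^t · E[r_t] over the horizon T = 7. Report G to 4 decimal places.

t=0: π = [0.3333, 0.0833, 0.2500, 0.1667, 0.1667], E[r] = 2.5000, γ^t·E[r] = 2.500000, running G = 2.500000
t=1: π = [0.1944, 0.2361, 0.1806, 0.1319, 0.2569], E[r] = 1.5625, γ^t·E[r] = 1.250000, running G = 3.750000
t=2: π = [0.1829, 0.2731, 0.1985, 0.1146, 0.2309], E[r] = 1.5938, γ^t·E[r] = 1.020000, running G = 4.770000
t=3: π = [0.1819, 0.2803, 0.1956, 0.1151, 0.2271], E[r] = 1.5768, γ^t·E[r] = 0.807333, running G = 5.577333
t=4: π = [0.1818, 0.2816, 0.1949, 0.1148, 0.2269], E[r] = 1.5740, γ^t·E[r] = 0.644721, running G = 6.222054
t=5: π = [0.1818, 0.2818, 0.1949, 0.1147, 0.2268], E[r] = 1.5740, γ^t·E[r] = 0.515780, running G = 6.737835
t=6: π = [0.1818, 0.2818, 0.1949, 0.1147, 0.2267], E[r] = 1.5740, γ^t·E[r] = 0.412604, running G = 7.150439

G = 7.1504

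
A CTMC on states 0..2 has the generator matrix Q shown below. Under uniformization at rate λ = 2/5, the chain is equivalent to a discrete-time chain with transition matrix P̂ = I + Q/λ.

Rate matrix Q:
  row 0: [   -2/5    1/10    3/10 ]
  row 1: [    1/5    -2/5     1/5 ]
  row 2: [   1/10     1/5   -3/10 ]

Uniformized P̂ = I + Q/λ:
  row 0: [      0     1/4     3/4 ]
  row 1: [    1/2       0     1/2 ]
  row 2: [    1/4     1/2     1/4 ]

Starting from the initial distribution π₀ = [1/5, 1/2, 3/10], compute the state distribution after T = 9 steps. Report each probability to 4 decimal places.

π = [0.2580, 0.2904, 0.4517]

t=0: π = [0.2000, 0.5000, 0.3000]
t=1: π = [0.3250, 0.2000, 0.4750]
t=2: π = [0.2188, 0.3188, 0.4625]
t=3: π = [0.2750, 0.2859, 0.4391]
t=4: π = [0.2527, 0.2883, 0.4590]
t=5: π = [0.2589, 0.2927, 0.4484]
t=6: π = [0.2584, 0.2889, 0.4526]
t=7: π = [0.2576, 0.2909, 0.4515]
t=8: π = [0.2583, 0.2901, 0.4515]
t=9: π = [0.2580, 0.2904, 0.4517]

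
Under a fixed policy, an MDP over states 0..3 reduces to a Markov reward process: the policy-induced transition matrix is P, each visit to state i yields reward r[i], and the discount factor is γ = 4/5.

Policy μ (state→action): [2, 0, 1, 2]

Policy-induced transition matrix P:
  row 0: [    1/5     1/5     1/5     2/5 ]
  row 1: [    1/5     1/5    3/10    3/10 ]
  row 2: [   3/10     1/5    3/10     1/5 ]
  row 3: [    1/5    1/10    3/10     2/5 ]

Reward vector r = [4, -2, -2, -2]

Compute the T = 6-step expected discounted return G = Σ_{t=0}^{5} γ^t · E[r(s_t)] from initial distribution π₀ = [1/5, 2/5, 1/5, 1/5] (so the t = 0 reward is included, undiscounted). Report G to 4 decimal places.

t=0: π = [0.2000, 0.4000, 0.2000, 0.2000], E[r] = -0.8000, γ^t·E[r] = -0.800000, running G = -0.800000
t=1: π = [0.2200, 0.1800, 0.2800, 0.3200], E[r] = -0.6800, γ^t·E[r] = -0.544000, running G = -1.344000
t=2: π = [0.2280, 0.1680, 0.2780, 0.3260], E[r] = -0.6320, γ^t·E[r] = -0.404480, running G = -1.748480
t=3: π = [0.2278, 0.1674, 0.2772, 0.3276], E[r] = -0.6332, γ^t·E[r] = -0.324198, running G = -2.072678
t=4: π = [0.2277, 0.1672, 0.2772, 0.3278], E[r] = -0.6337, γ^t·E[r] = -0.259555, running G = -2.332234
t=5: π = [0.2277, 0.1672, 0.2772, 0.3278], E[r] = -0.6337, γ^t·E[r] = -0.207640, running G = -2.539874

G = -2.5399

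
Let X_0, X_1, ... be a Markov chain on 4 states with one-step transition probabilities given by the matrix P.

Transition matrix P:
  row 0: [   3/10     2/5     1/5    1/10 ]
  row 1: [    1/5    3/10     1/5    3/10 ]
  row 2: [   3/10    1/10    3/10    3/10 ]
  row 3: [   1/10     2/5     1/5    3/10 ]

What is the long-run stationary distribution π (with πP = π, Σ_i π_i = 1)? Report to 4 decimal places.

Balance equations π_j = Σ_i π_i·P[i][j]:
  π_0 = 3/10·π_0 + 1/5·π_1 + 3/10·π_2 + 1/10·π_3
  π_1 = 2/5·π_0 + 3/10·π_1 + 1/10·π_2 + 2/5·π_3
  π_2 = 1/5·π_0 + 1/5·π_1 + 3/10·π_2 + 1/5·π_3
  normalize: π_0 + π_1 + π_2 + π_3 = 1
Solving the linear system gives exactly π = [173/792, 10/33, 2/9, 203/792].

π = [0.2184, 0.3030, 0.2222, 0.2563]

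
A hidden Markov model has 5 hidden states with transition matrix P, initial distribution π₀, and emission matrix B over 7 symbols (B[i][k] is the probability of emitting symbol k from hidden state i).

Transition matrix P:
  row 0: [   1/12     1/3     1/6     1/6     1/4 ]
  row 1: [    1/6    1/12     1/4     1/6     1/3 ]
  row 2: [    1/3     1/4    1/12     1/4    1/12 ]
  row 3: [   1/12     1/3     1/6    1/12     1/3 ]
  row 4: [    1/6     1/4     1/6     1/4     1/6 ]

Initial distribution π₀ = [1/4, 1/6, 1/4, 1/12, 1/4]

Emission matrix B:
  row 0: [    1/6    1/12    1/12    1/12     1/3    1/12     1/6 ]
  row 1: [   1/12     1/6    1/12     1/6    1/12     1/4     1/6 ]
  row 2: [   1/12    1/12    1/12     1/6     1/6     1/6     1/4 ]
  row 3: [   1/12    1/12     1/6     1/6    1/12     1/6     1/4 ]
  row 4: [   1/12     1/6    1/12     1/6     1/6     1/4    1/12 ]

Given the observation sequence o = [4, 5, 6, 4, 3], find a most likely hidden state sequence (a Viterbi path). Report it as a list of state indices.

t=0: δ = [8.333e-02, 1.389e-02, 4.167e-02, 6.944e-03, 4.167e-02]  (obs o_0=4)
t=1: δ = [1.157e-03, 6.944e-03, 2.315e-03, 2.315e-03, 5.208e-03]  ψ = [2, 0, 0, 0, 0]  (obs o_1=5)
t=2: δ = [1.929e-04, 2.170e-04, 4.340e-04, 3.255e-04, 1.929e-04]  ψ = [1, 4, 1, 4, 1]  (obs o_2=6)
t=3: δ = [4.823e-05, 9.042e-06, 9.042e-06, 9.042e-06, 1.808e-05]  ψ = [2, 2, 1, 2, 3]  (obs o_3=4)
t=4: δ = [3.349e-07, 2.679e-06, 1.340e-06, 1.340e-06, 2.009e-06]  ψ = [0, 0, 0, 0, 0]  (obs o_4=3)
backtrack: best end state = 1; path = [0, 1, 2, 0, 1]

path = [0, 1, 2, 0, 1]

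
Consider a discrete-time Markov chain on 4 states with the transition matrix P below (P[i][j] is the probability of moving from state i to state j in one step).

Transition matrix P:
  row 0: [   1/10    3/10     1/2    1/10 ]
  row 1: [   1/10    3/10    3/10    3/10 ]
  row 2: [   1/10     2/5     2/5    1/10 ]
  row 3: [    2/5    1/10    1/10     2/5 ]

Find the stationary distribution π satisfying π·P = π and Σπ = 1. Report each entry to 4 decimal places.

π = [0.1675, 0.2871, 0.3206, 0.2249]

Balance equations π_j = Σ_i π_i·P[i][j]:
  π_0 = 1/10·π_0 + 1/10·π_1 + 1/10·π_2 + 2/5·π_3
  π_1 = 3/10·π_0 + 3/10·π_1 + 2/5·π_2 + 1/10·π_3
  π_2 = 1/2·π_0 + 3/10·π_1 + 2/5·π_2 + 1/10·π_3
  normalize: π_0 + π_1 + π_2 + π_3 = 1
Solving the linear system gives exactly π = [35/209, 60/209, 67/209, 47/209].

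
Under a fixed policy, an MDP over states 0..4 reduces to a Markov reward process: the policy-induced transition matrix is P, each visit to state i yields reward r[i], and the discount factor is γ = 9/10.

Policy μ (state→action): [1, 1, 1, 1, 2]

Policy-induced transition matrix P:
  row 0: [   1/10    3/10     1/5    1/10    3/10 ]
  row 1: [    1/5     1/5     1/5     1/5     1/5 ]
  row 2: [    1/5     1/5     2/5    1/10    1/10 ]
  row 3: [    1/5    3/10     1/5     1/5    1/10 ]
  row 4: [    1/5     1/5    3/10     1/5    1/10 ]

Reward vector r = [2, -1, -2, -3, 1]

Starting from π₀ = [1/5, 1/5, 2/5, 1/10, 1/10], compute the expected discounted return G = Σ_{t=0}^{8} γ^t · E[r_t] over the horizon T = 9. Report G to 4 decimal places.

G = -4.4604

t=0: π = [0.2000, 0.2000, 0.4000, 0.1000, 0.1000], E[r] = -0.8000, γ^t·E[r] = -0.800000, running G = -0.800000
t=1: π = [0.1800, 0.2300, 0.2900, 0.1400, 0.1600], E[r] = -0.7100, γ^t·E[r] = -0.639000, running G = -1.439000
t=2: π = [0.1820, 0.2320, 0.2740, 0.1530, 0.1590], E[r] = -0.7160, γ^t·E[r] = -0.579960, running G = -2.018960
t=3: π = [0.1818, 0.2335, 0.2707, 0.1544, 0.1596], E[r] = -0.7149, γ^t·E[r] = -0.521162, running G = -2.540122
t=4: π = [0.1818, 0.2336, 0.2701, 0.1548, 0.1597], E[r] = -0.7147, γ^t·E[r] = -0.468928, running G = -3.009050
t=5: π = [0.1818, 0.2337, 0.2700, 0.1548, 0.1597], E[r] = -0.7147, γ^t·E[r] = -0.422024, running G = -3.431074
t=6: π = [0.1818, 0.2337, 0.2700, 0.1548, 0.1597], E[r] = -0.7147, γ^t·E[r] = -0.379819, running G = -3.810892
t=7: π = [0.1818, 0.2337, 0.2700, 0.1548, 0.1597], E[r] = -0.7147, γ^t·E[r] = -0.341836, running G = -4.152729
t=8: π = [0.1818, 0.2337, 0.2700, 0.1548, 0.1597], E[r] = -0.7147, γ^t·E[r] = -0.307653, running G = -4.460381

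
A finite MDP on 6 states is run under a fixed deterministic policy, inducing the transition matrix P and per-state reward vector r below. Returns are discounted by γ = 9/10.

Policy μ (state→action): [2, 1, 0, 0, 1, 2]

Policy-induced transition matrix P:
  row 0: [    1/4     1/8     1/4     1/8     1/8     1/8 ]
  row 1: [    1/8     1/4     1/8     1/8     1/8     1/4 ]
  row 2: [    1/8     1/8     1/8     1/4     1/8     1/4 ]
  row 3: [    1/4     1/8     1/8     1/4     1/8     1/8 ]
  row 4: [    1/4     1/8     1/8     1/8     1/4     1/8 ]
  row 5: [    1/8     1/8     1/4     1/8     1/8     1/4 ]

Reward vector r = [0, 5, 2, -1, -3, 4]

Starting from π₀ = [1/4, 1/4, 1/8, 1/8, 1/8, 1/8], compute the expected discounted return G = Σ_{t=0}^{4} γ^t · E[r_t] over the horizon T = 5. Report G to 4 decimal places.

G = 5.3469

t=0: π = [0.2500, 0.2500, 0.1250, 0.1250, 0.1250, 0.1250], E[r] = 1.5000, γ^t·E[r] = 1.500000, running G = 1.500000
t=1: π = [0.1875, 0.1563, 0.1719, 0.1563, 0.1406, 0.1875], E[r] = 1.2969, γ^t·E[r] = 1.167188, running G = 2.667188
t=2: π = [0.1855, 0.1445, 0.1719, 0.1660, 0.1426, 0.1895], E[r] = 1.2305, γ^t·E[r] = 0.996680, running G = 3.663867
t=3: π = [0.1868, 0.1431, 0.1719, 0.1672, 0.1428, 0.1882], E[r] = 1.2163, γ^t·E[r] = 0.886689, running G = 4.550556
t=4: π = [0.1871, 0.1429, 0.1719, 0.1674, 0.1429, 0.1879], E[r] = 1.2138, γ^t·E[r] = 0.796378, running G = 5.346934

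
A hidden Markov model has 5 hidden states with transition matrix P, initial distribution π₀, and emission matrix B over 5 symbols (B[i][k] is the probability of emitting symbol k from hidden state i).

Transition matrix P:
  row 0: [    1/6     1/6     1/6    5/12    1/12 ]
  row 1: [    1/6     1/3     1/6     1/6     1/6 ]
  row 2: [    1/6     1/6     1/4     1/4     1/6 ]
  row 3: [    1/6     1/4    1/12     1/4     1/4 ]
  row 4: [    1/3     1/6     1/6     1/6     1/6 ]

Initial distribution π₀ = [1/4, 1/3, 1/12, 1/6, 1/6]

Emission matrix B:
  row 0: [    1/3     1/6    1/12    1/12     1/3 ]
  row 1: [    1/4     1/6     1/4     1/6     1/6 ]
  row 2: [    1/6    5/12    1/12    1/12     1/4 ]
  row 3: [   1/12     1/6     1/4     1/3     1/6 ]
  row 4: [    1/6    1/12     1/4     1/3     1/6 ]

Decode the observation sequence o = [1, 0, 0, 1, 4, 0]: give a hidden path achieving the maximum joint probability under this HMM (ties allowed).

path = [1, 1, 1, 1, 1, 1]

t=0: δ = [4.167e-02, 5.556e-02, 3.472e-02, 2.778e-02, 1.389e-02]  (obs o_0=1)
t=1: δ = [3.086e-03, 4.630e-03, 1.543e-03, 1.447e-03, 1.543e-03]  ψ = [1, 1, 1, 0, 1]  (obs o_1=0)
t=2: δ = [2.572e-04, 3.858e-04, 1.286e-04, 1.072e-04, 1.286e-04]  ψ = [1, 1, 1, 0, 1]  (obs o_2=0)
t=3: δ = [1.072e-05, 2.143e-05, 2.679e-05, 1.786e-05, 5.358e-06]  ψ = [1, 1, 1, 0, 1]  (obs o_3=1)
t=4: δ = [1.488e-06, 1.191e-06, 1.674e-06, 1.116e-06, 7.442e-07]  ψ = [2, 1, 2, 2, 2]  (obs o_4=4)
t=5: δ = [9.303e-08, 9.923e-08, 6.977e-08, 5.168e-08, 4.651e-08]  ψ = [2, 1, 2, 0, 2]  (obs o_5=0)
backtrack: best end state = 1; path = [1, 1, 1, 1, 1, 1]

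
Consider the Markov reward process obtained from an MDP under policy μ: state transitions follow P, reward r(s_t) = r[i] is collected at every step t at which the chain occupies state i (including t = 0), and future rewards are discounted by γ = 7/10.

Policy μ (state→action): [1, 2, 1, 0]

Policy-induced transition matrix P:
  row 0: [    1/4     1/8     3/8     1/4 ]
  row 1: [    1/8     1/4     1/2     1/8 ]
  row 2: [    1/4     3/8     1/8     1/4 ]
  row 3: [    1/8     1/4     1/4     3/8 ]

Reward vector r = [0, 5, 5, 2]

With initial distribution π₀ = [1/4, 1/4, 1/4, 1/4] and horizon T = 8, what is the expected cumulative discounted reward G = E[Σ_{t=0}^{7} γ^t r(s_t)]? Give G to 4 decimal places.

G = 10.1063

t=0: π = [0.2500, 0.2500, 0.2500, 0.2500], E[r] = 3.0000, γ^t·E[r] = 3.000000, running G = 3.000000
t=1: π = [0.1875, 0.2500, 0.3125, 0.2500], E[r] = 3.3125, γ^t·E[r] = 2.318750, running G = 5.318750
t=2: π = [0.1875, 0.2656, 0.2969, 0.2500], E[r] = 3.3125, γ^t·E[r] = 1.623125, running G = 6.941875
t=3: π = [0.1855, 0.2637, 0.3027, 0.2480], E[r] = 3.3281, γ^t·E[r] = 1.141547, running G = 8.083422
t=4: π = [0.1860, 0.2646, 0.3013, 0.2480], E[r] = 3.3257, γ^t·E[r] = 0.798497, running G = 8.881919
t=5: π = [0.1859, 0.2644, 0.3018, 0.2479], E[r] = 3.3267, γ^t·E[r] = 0.559112, running G = 9.441030
t=6: π = [0.1860, 0.2645, 0.3016, 0.2479], E[r] = 3.3264, γ^t·E[r] = 0.391346, running G = 9.832376
t=7: π = [0.1859, 0.2645, 0.3017, 0.2479], E[r] = 3.3265, γ^t·E[r] = 0.273949, running G = 10.106325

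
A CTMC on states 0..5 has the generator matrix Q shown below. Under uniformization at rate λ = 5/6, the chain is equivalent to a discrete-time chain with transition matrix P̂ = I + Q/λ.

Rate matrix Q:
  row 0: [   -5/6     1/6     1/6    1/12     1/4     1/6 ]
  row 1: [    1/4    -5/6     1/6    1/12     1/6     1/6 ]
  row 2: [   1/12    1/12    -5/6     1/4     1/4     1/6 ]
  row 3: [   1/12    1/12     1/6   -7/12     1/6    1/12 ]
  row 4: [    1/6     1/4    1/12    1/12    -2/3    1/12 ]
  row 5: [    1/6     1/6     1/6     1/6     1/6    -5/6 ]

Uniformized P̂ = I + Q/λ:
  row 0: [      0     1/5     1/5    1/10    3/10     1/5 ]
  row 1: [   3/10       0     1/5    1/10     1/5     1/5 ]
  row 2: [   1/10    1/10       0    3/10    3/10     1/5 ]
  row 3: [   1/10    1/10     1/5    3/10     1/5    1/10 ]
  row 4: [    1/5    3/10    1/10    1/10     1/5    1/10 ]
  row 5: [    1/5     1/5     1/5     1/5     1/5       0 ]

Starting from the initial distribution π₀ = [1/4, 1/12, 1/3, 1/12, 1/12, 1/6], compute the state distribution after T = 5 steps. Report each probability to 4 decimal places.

π = [0.1528, 0.1586, 0.1475, 0.1784, 0.2300, 0.1327]

t=0: π = [0.2500, 0.0833, 0.3333, 0.0833, 0.0833, 0.1667]
t=1: π = [0.1167, 0.1500, 0.1250, 0.2000, 0.2583, 0.1500]
t=2: π = [0.1592, 0.1633, 0.1492, 0.1800, 0.2242, 0.1242]
t=3: π = [0.1516, 0.1568, 0.1478, 0.1783, 0.2308, 0.1348]
t=4: π = [0.1528, 0.1591, 0.1474, 0.1787, 0.2299, 0.1321]
t=5: π = [0.1528, 0.1586, 0.1475, 0.1784, 0.2300, 0.1327]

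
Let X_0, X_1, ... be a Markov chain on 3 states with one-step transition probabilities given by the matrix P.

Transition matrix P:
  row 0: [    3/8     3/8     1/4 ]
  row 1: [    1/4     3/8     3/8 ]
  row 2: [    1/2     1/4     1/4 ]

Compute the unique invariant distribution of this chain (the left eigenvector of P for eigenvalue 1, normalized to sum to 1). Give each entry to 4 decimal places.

π = [0.3692, 0.3385, 0.2923]

Balance equations π_j = Σ_i π_i·P[i][j]:
  π_0 = 3/8·π_0 + 1/4·π_1 + 1/2·π_2
  π_1 = 3/8·π_0 + 3/8·π_1 + 1/4·π_2
  normalize: π_0 + π_1 + π_2 = 1
Solving the linear system gives exactly π = [24/65, 22/65, 19/65].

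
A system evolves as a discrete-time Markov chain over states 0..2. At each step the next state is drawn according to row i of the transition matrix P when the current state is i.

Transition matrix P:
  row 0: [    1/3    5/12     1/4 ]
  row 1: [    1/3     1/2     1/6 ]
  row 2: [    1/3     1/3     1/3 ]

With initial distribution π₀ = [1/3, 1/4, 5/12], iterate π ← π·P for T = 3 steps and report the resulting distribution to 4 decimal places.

t=0: π = [0.3333, 0.2500, 0.4167]
t=1: π = [0.3333, 0.4028, 0.2639]
t=2: π = [0.3333, 0.4282, 0.2384]
t=3: π = [0.3333, 0.4325, 0.2342]

π = [0.3333, 0.4325, 0.2342]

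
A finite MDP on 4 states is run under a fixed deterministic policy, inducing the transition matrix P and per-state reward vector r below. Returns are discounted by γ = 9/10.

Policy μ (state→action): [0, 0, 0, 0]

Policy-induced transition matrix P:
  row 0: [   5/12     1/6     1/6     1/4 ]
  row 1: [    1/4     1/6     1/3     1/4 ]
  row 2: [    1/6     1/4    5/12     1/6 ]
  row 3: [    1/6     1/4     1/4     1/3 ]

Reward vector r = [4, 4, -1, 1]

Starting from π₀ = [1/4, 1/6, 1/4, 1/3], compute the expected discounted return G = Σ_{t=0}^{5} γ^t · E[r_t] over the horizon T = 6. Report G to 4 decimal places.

G = 8.3339

t=0: π = [0.2500, 0.1667, 0.2500, 0.3333], E[r] = 1.7500, γ^t·E[r] = 1.750000, running G = 1.750000
t=1: π = [0.2431, 0.2153, 0.2847, 0.2569], E[r] = 1.8056, γ^t·E[r] = 1.625000, running G = 3.375000
t=2: π = [0.2454, 0.2118, 0.2951, 0.2477], E[r] = 1.7813, γ^t·E[r] = 1.442813, running G = 4.817813
t=3: π = [0.2457, 0.2119, 0.2964, 0.2460], E[r] = 1.7799, γ^t·E[r] = 1.297547, running G = 6.115359
t=4: π = [0.2457, 0.2119, 0.2966, 0.2458], E[r] = 1.7797, γ^t·E[r] = 1.167634, running G = 7.282993
t=5: π = [0.2458, 0.2119, 0.2966, 0.2458], E[r] = 1.7797, γ^t·E[r] = 1.050867, running G = 8.333861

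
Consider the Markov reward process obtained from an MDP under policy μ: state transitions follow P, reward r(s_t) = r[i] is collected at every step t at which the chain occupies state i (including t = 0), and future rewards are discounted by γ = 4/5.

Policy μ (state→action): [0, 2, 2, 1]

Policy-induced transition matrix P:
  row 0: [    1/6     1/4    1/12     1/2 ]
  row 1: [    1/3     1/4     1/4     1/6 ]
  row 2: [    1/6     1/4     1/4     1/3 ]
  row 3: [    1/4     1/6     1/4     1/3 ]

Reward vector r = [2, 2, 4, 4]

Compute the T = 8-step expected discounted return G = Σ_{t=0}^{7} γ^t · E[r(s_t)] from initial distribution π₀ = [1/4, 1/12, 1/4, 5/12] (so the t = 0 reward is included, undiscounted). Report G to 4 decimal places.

t=0: π = [0.2500, 0.0833, 0.2500, 0.4167], E[r] = 3.3333, γ^t·E[r] = 3.333333, running G = 3.333333
t=1: π = [0.2153, 0.2153, 0.2083, 0.3611], E[r] = 3.1389, γ^t·E[r] = 2.511111, running G = 5.844444
t=2: π = [0.2326, 0.2199, 0.2141, 0.3333], E[r] = 3.0949, γ^t·E[r] = 1.980741, running G = 7.825185
t=3: π = [0.2311, 0.2222, 0.2112, 0.3355], E[r] = 3.0934, γ^t·E[r] = 1.583802, running G = 9.408988
t=4: π = [0.2317, 0.2220, 0.2115, 0.3348], E[r] = 3.0926, γ^t·E[r] = 1.266726, running G = 10.675714
t=5: π = [0.2316, 0.2221, 0.2114, 0.3349], E[r] = 3.0927, γ^t·E[r] = 1.013400, running G = 11.689114
t=6: π = [0.2316, 0.2221, 0.2114, 0.3349], E[r] = 3.0926, γ^t·E[r] = 0.810715, running G = 12.499829
t=7: π = [0.2316, 0.2221, 0.2114, 0.3349], E[r] = 3.0926, γ^t·E[r] = 0.648573, running G = 13.148402

G = 13.1484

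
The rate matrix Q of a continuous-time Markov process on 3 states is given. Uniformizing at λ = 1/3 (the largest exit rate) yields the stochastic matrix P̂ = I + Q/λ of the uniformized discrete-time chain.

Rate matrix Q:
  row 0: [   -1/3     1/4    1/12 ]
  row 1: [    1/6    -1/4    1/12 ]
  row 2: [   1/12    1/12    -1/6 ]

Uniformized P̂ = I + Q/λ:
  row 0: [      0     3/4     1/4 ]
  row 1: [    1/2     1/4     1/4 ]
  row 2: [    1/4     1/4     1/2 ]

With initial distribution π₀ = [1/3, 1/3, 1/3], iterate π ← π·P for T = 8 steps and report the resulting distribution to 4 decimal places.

π = [0.2780, 0.3887, 0.3333]

t=0: π = [0.3333, 0.3333, 0.3333]
t=1: π = [0.2500, 0.4167, 0.3333]
t=2: π = [0.2917, 0.3750, 0.3333]
t=3: π = [0.2708, 0.3958, 0.3333]
t=4: π = [0.2813, 0.3854, 0.3333]
t=5: π = [0.2760, 0.3906, 0.3333]
t=6: π = [0.2786, 0.3880, 0.3333]
t=7: π = [0.2773, 0.3893, 0.3333]
t=8: π = [0.2780, 0.3887, 0.3333]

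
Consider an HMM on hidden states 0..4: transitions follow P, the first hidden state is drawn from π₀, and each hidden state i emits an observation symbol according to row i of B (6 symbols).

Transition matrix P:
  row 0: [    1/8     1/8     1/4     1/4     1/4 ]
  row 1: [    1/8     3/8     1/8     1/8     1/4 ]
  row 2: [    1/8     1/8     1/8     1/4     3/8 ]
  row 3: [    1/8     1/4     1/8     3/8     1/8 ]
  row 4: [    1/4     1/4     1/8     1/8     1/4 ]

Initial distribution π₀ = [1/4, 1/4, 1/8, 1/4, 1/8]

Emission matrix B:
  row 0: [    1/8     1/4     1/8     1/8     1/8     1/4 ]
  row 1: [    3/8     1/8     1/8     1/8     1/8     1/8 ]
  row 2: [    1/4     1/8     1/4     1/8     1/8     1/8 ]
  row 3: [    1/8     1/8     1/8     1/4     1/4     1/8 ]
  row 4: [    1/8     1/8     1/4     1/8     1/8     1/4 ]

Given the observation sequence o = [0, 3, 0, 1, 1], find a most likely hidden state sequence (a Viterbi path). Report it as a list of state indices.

path = [1, 1, 1, 1, 1]

t=0: δ = [3.125e-02, 9.375e-02, 3.125e-02, 3.125e-02, 1.562e-02]  (obs o_0=0)
t=1: δ = [1.465e-03, 4.395e-03, 1.465e-03, 2.930e-03, 2.930e-03]  ψ = [1, 1, 1, 1, 1]  (obs o_1=3)
t=2: δ = [9.155e-05, 6.180e-04, 1.373e-04, 1.373e-04, 1.373e-04]  ψ = [4, 1, 1, 3, 1]  (obs o_2=0)
t=3: δ = [1.931e-05, 2.897e-05, 9.656e-06, 9.656e-06, 1.931e-05]  ψ = [1, 1, 1, 1, 1]  (obs o_3=1)
t=4: δ = [1.207e-06, 1.358e-06, 6.035e-07, 6.035e-07, 9.052e-07]  ψ = [4, 1, 0, 0, 1]  (obs o_4=1)
backtrack: best end state = 1; path = [1, 1, 1, 1, 1]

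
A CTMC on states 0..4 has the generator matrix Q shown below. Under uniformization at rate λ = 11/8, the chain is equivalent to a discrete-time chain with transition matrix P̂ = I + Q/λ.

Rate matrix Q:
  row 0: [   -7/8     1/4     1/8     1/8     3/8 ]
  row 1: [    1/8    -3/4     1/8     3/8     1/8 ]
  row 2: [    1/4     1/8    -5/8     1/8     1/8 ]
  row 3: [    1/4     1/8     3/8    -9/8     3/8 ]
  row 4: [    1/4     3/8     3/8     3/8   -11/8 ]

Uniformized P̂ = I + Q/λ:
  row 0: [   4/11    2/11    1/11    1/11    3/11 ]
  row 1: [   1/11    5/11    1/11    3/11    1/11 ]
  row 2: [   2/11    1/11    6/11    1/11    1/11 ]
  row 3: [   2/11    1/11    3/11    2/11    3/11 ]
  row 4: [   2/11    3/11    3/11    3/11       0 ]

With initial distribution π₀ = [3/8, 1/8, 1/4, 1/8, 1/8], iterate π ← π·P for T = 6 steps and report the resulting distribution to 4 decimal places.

t=0: π = [0.3750, 0.1250, 0.2500, 0.1250, 0.1250]
t=1: π = [0.2386, 0.1932, 0.2500, 0.1477, 0.1705]
t=2: π = [0.2076, 0.2138, 0.2624, 0.1705, 0.1457]
t=3: π = [0.2001, 0.2140, 0.2677, 0.1718, 0.1464]
t=4: π = [0.1987, 0.2136, 0.2704, 0.1721, 0.1452]
t=5: π = [0.1985, 0.2130, 0.2715, 0.1718, 0.1451]
t=6: π = [0.1985, 0.2128, 0.2719, 0.1716, 0.1450]

π = [0.1985, 0.2128, 0.2719, 0.1716, 0.1450]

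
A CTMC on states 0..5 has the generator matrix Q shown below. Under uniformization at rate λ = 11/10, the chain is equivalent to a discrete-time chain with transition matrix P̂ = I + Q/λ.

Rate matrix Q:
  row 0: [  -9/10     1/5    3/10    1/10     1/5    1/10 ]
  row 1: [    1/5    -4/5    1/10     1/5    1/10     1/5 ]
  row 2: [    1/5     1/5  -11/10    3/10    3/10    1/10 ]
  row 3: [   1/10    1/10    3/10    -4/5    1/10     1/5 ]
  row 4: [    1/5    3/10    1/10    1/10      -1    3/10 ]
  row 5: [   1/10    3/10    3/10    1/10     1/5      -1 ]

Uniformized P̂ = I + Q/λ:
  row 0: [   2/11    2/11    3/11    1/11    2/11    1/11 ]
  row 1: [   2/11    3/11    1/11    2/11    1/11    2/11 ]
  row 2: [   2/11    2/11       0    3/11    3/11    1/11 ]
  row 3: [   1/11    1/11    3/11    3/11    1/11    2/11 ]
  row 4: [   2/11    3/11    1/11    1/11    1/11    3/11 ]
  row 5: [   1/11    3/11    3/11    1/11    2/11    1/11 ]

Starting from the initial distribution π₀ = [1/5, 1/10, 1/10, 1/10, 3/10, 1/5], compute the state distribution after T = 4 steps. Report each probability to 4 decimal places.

π = [0.1524, 0.2132, 0.1627, 0.1708, 0.1483, 0.1526]

t=0: π = [0.2000, 0.1000, 0.1000, 0.1000, 0.3000, 0.2000]
t=1: π = [0.1545, 0.2273, 0.1727, 0.1364, 0.1455, 0.1636]
t=2: π = [0.1545, 0.2182, 0.1579, 0.1678, 0.1512, 0.1504]
t=3: π = [0.1529, 0.2138, 0.1625, 0.1699, 0.1473, 0.1535]
t=4: π = [0.1524, 0.2132, 0.1627, 0.1708, 0.1483, 0.1526]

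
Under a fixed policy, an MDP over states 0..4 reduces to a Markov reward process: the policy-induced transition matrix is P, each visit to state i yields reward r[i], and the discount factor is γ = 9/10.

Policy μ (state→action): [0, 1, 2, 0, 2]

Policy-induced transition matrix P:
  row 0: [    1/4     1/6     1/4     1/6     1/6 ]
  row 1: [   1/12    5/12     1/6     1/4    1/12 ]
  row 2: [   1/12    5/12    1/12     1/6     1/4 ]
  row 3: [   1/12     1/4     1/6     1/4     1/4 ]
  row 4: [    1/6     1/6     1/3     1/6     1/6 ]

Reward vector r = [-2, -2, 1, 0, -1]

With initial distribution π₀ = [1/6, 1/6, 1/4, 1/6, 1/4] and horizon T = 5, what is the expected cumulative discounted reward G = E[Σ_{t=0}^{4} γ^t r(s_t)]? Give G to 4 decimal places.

t=0: π = [0.1667, 0.1667, 0.2500, 0.1667, 0.2500], E[r] = -0.6667, γ^t·E[r] = -0.666667, running G = -0.666667
t=1: π = [0.1319, 0.2847, 0.2014, 0.1944, 0.1875], E[r] = -0.8194, γ^t·E[r] = -0.737500, running G = -1.404167
t=2: π = [0.1209, 0.3044, 0.1921, 0.2066, 0.1759], E[r] = -0.8345, γ^t·E[r] = -0.675938, running G = -2.080104
t=3: π = [0.1182, 0.3080, 0.1901, 0.2092, 0.1745], E[r] = -0.8368, γ^t·E[r] = -0.610031, running G = -2.690135
t=4: π = [0.1176, 0.3086, 0.1898, 0.2098, 0.1743], E[r] = -0.8369, γ^t·E[r] = -0.549086, running G = -3.239222

G = -3.2392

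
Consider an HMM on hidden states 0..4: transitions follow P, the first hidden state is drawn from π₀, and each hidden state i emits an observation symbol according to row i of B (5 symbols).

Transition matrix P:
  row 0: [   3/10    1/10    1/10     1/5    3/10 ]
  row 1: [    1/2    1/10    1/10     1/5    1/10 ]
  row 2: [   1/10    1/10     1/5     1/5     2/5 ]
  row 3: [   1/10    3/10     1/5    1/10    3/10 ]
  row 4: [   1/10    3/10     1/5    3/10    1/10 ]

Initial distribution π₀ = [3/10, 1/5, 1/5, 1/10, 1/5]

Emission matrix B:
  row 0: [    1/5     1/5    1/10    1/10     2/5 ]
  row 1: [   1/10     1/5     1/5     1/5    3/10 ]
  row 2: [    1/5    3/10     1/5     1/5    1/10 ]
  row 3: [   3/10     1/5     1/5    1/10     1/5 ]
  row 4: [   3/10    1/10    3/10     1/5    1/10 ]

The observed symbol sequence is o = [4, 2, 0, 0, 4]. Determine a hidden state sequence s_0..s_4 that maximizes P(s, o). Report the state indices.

path = [0, 4, 3, 4, 1]

t=0: δ = [1.200e-01, 6.000e-02, 2.000e-02, 2.000e-02, 2.000e-02]  (obs o_0=4)
t=1: δ = [3.600e-03, 2.400e-03, 2.400e-03, 4.800e-03, 1.080e-02]  ψ = [0, 0, 0, 0, 0]  (obs o_1=2)
t=2: δ = [2.400e-04, 3.240e-04, 4.320e-04, 9.720e-04, 4.320e-04]  ψ = [1, 4, 4, 4, 3]  (obs o_2=0)
t=3: δ = [3.240e-05, 2.916e-05, 3.888e-05, 3.888e-05, 8.748e-05]  ψ = [1, 3, 3, 4, 3]  (obs o_3=0)
t=4: δ = [5.832e-06, 7.873e-06, 1.750e-06, 5.249e-06, 1.555e-06]  ψ = [1, 4, 4, 4, 2]  (obs o_4=4)
backtrack: best end state = 1; path = [0, 4, 3, 4, 1]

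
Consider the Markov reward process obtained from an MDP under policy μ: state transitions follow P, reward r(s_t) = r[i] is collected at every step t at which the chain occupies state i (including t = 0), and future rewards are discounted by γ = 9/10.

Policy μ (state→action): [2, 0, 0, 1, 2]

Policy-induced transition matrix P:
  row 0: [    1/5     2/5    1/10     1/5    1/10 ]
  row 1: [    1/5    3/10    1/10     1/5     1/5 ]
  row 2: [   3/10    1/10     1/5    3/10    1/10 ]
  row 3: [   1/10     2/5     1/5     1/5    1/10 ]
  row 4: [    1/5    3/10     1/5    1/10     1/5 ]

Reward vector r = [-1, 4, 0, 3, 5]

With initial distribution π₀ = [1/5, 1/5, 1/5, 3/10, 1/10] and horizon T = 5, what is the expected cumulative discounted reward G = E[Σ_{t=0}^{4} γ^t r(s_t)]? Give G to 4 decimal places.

t=0: π = [0.2000, 0.2000, 0.2000, 0.3000, 0.1000], E[r] = 2.0000, γ^t·E[r] = 2.000000, running G = 2.000000
t=1: π = [0.1900, 0.3100, 0.1600, 0.2100, 0.1300], E[r] = 2.3300, γ^t·E[r] = 2.097000, running G = 4.097000
t=2: π = [0.1950, 0.3080, 0.1500, 0.2030, 0.1440], E[r] = 2.3660, γ^t·E[r] = 1.916460, running G = 6.013460
t=3: π = [0.1947, 0.3098, 0.1497, 0.2006, 0.1452], E[r] = 2.3723, γ^t·E[r] = 1.729407, running G = 7.742867
t=4: π = [0.1949, 0.3096, 0.1496, 0.2005, 0.1455], E[r] = 2.3723, γ^t·E[r] = 1.556466, running G = 9.299333

G = 9.2993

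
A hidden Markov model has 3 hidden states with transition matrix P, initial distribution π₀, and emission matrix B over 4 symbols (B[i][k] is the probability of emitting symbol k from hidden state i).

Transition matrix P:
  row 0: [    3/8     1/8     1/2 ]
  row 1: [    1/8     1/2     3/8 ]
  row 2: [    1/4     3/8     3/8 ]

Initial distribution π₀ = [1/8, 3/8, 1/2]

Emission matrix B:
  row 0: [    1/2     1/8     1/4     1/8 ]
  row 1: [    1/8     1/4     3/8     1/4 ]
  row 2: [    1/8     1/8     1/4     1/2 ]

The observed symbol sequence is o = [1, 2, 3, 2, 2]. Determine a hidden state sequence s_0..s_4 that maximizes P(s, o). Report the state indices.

path = [1, 1, 2, 1, 1]

t=0: δ = [1.562e-02, 9.375e-02, 6.250e-02]  (obs o_0=1)
t=1: δ = [3.906e-03, 1.758e-02, 8.789e-03]  ψ = [2, 1, 1]  (obs o_1=2)
t=2: δ = [2.747e-04, 2.197e-03, 3.296e-03]  ψ = [1, 1, 1]  (obs o_2=3)
t=3: δ = [2.060e-04, 4.635e-04, 3.090e-04]  ψ = [2, 2, 2]  (obs o_3=2)
t=4: δ = [1.931e-05, 8.690e-05, 4.345e-05]  ψ = [0, 1, 1]  (obs o_4=2)
backtrack: best end state = 1; path = [1, 1, 2, 1, 1]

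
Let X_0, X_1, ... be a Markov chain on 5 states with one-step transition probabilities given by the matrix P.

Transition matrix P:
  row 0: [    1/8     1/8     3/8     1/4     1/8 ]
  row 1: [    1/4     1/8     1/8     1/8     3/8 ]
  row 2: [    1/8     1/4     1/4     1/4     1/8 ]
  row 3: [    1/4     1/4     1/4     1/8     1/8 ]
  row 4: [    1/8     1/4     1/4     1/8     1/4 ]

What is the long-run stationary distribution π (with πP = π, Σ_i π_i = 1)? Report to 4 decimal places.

π = [0.1725, 0.2031, 0.2462, 0.1773, 0.2009]

Balance equations π_j = Σ_i π_i·P[i][j]:
  π_0 = 1/8·π_0 + 1/4·π_1 + 1/8·π_2 + 1/4·π_3 + 1/8·π_4
  π_1 = 1/8·π_0 + 1/8·π_1 + 1/4·π_2 + 1/4·π_3 + 1/4·π_4
  π_2 = 3/8·π_0 + 1/8·π_1 + 1/4·π_2 + 1/4·π_3 + 1/4·π_4
  π_3 = 1/4·π_0 + 1/8·π_1 + 1/4·π_2 + 1/8·π_3 + 1/8·π_4
  normalize: π_0 + π_1 + π_2 + π_3 + π_4 = 1
Solving the linear system gives exactly π = [44/255, 466/2295, 113/459, 407/2295, 461/2295].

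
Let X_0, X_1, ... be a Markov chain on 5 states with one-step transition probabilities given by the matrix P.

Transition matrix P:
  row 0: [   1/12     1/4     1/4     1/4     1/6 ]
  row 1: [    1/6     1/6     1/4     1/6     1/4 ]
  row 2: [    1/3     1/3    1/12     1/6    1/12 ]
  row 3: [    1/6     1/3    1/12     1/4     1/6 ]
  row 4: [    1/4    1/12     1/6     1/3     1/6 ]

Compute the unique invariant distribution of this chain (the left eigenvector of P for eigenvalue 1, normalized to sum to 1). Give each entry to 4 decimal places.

Balance equations π_j = Σ_i π_i·P[i][j]:
  π_0 = 1/12·π_0 + 1/6·π_1 + 1/3·π_2 + 1/6·π_3 + 1/4·π_4
  π_1 = 1/4·π_0 + 1/6·π_1 + 1/3·π_2 + 1/3·π_3 + 1/12·π_4
  π_2 = 1/4·π_0 + 1/4·π_1 + 1/12·π_2 + 1/12·π_3 + 1/6·π_4
  π_3 = 1/4·π_0 + 1/6·π_1 + 1/6·π_2 + 1/4·π_3 + 1/3·π_4
  normalize: π_0 + π_1 + π_2 + π_3 + π_4 = 1
Solving the linear system gives exactly π = [632/3273, 3077/13092, 2213/13092, 755/3273, 1127/6546].

π = [0.1931, 0.2350, 0.1690, 0.2307, 0.1722]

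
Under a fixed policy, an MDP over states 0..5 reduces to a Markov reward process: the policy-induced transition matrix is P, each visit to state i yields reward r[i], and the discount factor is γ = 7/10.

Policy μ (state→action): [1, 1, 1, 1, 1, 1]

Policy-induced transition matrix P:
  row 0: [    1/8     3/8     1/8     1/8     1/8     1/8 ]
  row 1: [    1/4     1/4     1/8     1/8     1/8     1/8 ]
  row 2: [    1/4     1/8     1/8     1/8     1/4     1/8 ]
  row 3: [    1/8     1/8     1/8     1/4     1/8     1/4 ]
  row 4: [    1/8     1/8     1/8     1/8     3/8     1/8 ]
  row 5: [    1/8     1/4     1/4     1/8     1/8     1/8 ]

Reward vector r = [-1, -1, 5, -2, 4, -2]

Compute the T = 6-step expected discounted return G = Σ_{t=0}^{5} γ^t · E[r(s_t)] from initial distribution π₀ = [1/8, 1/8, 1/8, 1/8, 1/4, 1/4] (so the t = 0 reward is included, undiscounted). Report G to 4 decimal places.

G = 1.7591

t=0: π = [0.1250, 0.1250, 0.1250, 0.1250, 0.2500, 0.2500], E[r] = 0.6250, γ^t·E[r] = 0.625000, running G = 0.625000
t=1: π = [0.1563, 0.2031, 0.1563, 0.1406, 0.2031, 0.1406], E[r] = 0.6719, γ^t·E[r] = 0.470313, running G = 1.095313
t=2: π = [0.1699, 0.2070, 0.1426, 0.1426, 0.1953, 0.1426], E[r] = 0.5469, γ^t·E[r] = 0.267969, running G = 1.363281
t=3: π = [0.1687, 0.2112, 0.1428, 0.1428, 0.1917, 0.1428], E[r] = 0.5295, γ^t·E[r] = 0.181633, running G = 1.544914
t=4: π = [0.1693, 0.2114, 0.1429, 0.1429, 0.1908, 0.1429], E[r] = 0.5252, γ^t·E[r] = 0.126110, running G = 1.671023
t=5: π = [0.1693, 0.2116, 0.1429, 0.1429, 0.1905, 0.1429], E[r] = 0.5242, γ^t·E[r] = 0.088097, running G = 1.759120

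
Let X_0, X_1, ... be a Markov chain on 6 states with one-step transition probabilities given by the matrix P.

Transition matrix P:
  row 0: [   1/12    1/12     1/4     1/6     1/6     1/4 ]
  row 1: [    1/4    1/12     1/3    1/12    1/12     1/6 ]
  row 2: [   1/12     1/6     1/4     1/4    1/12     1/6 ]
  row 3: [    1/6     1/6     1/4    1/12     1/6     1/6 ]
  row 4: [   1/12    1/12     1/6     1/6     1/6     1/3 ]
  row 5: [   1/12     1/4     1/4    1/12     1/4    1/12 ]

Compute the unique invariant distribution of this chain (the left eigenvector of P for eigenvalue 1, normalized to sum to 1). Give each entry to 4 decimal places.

Balance equations π_j = Σ_i π_i·P[i][j]:
  π_0 = 1/12·π_0 + 1/4·π_1 + 1/12·π_2 + 1/6·π_3 + 1/12·π_4 + 1/12·π_5
  π_1 = 1/12·π_0 + 1/12·π_1 + 1/6·π_2 + 1/6·π_3 + 1/12·π_4 + 1/4·π_5
  π_2 = 1/4·π_0 + 1/3·π_1 + 1/4·π_2 + 1/4·π_3 + 1/6·π_4 + 1/4·π_5
  π_3 = 1/6·π_0 + 1/12·π_1 + 1/4·π_2 + 1/12·π_3 + 1/6·π_4 + 1/12·π_5
  π_4 = 1/6·π_0 + 1/12·π_1 + 1/12·π_2 + 1/6·π_3 + 1/6·π_4 + 1/4·π_5
  normalize: π_0 + π_1 + π_2 + π_3 + π_4 + π_5 = 1
Solving the linear system gives exactly π = [12499/103992, 5111/34664, 464/1857, 365/2476, 5167/34664, 19345/103992].

π = [0.1202, 0.1474, 0.2499, 0.1474, 0.1491, 0.1860]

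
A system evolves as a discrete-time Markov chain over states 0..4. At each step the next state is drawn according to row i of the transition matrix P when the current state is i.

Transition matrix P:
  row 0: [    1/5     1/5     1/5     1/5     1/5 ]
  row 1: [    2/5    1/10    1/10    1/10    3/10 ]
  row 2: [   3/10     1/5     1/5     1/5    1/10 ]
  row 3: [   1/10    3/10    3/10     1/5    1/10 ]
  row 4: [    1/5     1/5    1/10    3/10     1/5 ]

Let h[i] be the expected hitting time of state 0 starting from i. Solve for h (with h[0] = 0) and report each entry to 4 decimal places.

h = [0.0000, 3.4518, 3.7694, 4.4915, 4.2684]

First-step conditioning: h[0] = 0; for i ≠ 0, h[i] = 1 + Σ_k P[i][k]·h[k].
  h[1] = 1 + 1/10·h[1] + 1/10·h[2] + 1/10·h[3] + 3/10·h[4]
  h[2] = 1 + 1/5·h[1] + 1/5·h[2] + 1/5·h[3] + 1/10·h[4]
  h[3] = 1 + 3/10·h[1] + 3/10·h[2] + 1/5·h[3] + 1/10·h[4]
  h[4] = 1 + 1/5·h[1] + 1/10·h[2] + 3/10·h[3] + 1/5·h[4]
Solving the 4×4 linear system over states ≠ 0 gives exactly h = [0, 1826/529, 1994/529, 2376/529, 2258/529] (h[0] = 0 is the target).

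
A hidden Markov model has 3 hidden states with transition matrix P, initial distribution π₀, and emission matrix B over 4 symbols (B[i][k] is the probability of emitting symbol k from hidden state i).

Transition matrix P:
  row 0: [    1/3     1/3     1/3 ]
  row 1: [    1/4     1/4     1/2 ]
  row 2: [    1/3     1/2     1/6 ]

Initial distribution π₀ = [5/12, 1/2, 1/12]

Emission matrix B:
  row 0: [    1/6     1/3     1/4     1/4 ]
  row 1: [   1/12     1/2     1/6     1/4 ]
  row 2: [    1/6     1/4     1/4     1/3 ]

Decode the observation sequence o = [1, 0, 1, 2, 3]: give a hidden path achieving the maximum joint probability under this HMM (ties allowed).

t=0: δ = [1.389e-01, 2.500e-01, 2.083e-02]  (obs o_0=1)
t=1: δ = [1.042e-02, 5.208e-03, 2.083e-02]  ψ = [1, 1, 1]  (obs o_1=0)
t=2: δ = [2.315e-03, 5.208e-03, 8.681e-04]  ψ = [2, 2, 0]  (obs o_2=1)
t=3: δ = [3.255e-04, 2.170e-04, 6.510e-04]  ψ = [1, 1, 1]  (obs o_3=2)
t=4: δ = [5.425e-05, 8.138e-05, 3.617e-05]  ψ = [2, 2, 0]  (obs o_4=3)
backtrack: best end state = 1; path = [1, 2, 1, 2, 1]

path = [1, 2, 1, 2, 1]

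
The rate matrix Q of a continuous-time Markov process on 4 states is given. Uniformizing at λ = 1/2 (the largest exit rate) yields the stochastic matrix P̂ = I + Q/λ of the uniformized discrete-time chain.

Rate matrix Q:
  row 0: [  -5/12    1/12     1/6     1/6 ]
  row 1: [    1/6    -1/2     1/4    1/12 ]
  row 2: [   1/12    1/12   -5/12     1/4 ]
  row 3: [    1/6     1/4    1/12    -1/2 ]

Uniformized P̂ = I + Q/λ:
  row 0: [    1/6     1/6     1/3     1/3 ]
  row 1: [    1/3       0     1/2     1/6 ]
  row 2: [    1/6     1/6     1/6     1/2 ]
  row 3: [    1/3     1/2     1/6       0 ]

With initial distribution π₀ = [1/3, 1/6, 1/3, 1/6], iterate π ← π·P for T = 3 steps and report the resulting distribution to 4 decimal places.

π = [0.2469, 0.2091, 0.2870, 0.2569]

t=0: π = [0.3333, 0.1667, 0.3333, 0.1667]
t=1: π = [0.2222, 0.1944, 0.2778, 0.3056]
t=2: π = [0.2500, 0.2361, 0.2685, 0.2454]
t=3: π = [0.2469, 0.2091, 0.2870, 0.2569]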